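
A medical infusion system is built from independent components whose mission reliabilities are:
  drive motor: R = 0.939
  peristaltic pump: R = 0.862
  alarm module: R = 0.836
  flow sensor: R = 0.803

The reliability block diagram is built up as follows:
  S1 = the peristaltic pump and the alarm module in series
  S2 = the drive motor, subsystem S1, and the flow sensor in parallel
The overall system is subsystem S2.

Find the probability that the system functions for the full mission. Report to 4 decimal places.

0.9966

Series (peristaltic pump and alarm module): 0.862000 × 0.836000 = 0.720632
Parallel (drive motor, [0.720632], and flow sensor): 1 − (1 − 0.939000)(1 − 0.720632)(1 − 0.803000) = 0.9966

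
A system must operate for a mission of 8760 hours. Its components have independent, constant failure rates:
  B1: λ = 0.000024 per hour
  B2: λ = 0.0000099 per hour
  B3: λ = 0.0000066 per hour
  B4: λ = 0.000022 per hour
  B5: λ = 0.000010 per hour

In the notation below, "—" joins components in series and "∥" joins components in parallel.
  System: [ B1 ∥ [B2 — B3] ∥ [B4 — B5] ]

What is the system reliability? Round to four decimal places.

0.9938

R(B1) = exp(−0.000024 × 8760) = 0.810390
R(B2) = exp(−0.0000099 × 8760) = 0.916930
R(B3) = exp(−0.0000066 × 8760) = 0.943824
R(B4) = exp(−0.000022 × 8760) = 0.824713
R(B5) = exp(−0.000010 × 8760) = 0.916127
Series (B2 and B3): 0.916930 × 0.943824 = 0.865421
Series (B4 and B5): 0.824713 × 0.916127 = 0.755542
Parallel (B1, [0.865421], and [0.755542]): 1 − (1 − 0.810390)(1 − 0.865421)(1 − 0.755542) = 0.9938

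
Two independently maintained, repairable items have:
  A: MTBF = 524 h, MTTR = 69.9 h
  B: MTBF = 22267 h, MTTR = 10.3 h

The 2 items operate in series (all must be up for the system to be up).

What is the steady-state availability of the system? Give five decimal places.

0.88190

A(A) = MTBF/(MTBF+MTTR) = 524/(524+69.9) = 0.882303
A(B) = MTBF/(MTBF+MTTR) = 22267/(22267+10.3) = 0.999538
Series availability: 0.882303 × 0.999538 = 0.88190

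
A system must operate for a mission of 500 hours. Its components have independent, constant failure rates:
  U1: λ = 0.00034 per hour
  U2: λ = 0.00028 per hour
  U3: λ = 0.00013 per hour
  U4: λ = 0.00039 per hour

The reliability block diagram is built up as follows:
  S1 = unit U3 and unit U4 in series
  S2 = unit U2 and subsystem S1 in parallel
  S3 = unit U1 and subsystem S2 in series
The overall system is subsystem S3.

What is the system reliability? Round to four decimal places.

0.8184

R(U1) = exp(−0.00034 × 500) = 0.843665
R(U2) = exp(−0.00028 × 500) = 0.869358
R(U3) = exp(−0.00013 × 500) = 0.937067
R(U4) = exp(−0.00039 × 500) = 0.822835
Series (U3 and U4): 0.937067 × 0.822835 = 0.771052
Parallel (U2 and [0.771052]): 1 − (1 − 0.869358)(1 − 0.771052) = 0.970090
Series (U1 and [0.970090]): 0.843665 × 0.970090 = 0.8184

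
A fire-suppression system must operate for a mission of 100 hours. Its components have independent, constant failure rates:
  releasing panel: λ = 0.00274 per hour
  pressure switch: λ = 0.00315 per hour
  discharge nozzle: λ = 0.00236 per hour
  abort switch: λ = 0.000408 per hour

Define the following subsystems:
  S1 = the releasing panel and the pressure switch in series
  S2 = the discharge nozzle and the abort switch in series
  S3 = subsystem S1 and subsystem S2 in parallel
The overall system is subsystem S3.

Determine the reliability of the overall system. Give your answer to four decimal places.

R(releasing panel) = exp(−0.00274 × 100) = 0.760332
R(pressure switch) = exp(−0.00315 × 100) = 0.729789
R(discharge nozzle) = exp(−0.00236 × 100) = 0.789781
R(abort switch) = exp(−0.000408 × 100) = 0.960021
Series (releasing panel and pressure switch): 0.760332 × 0.729789 = 0.554882
Series (discharge nozzle and abort switch): 0.789781 × 0.960021 = 0.758206
Parallel ([0.554882] and [0.758206]): 1 − (1 − 0.554882)(1 − 0.758206) = 0.8924

0.8924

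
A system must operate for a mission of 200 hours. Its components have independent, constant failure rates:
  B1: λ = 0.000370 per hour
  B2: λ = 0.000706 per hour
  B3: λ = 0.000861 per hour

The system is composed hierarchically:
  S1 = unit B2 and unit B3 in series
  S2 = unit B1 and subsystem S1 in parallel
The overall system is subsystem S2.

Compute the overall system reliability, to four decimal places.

0.9808

R(B1) = exp(−0.000370 × 200) = 0.928672
R(B2) = exp(−0.000706 × 200) = 0.868316
R(B3) = exp(−0.000861 × 200) = 0.841811
Series (B2 and B3): 0.868316 × 0.841811 = 0.730958
Parallel (B1 and [0.730958]): 1 − (1 − 0.928672)(1 − 0.730958) = 0.9808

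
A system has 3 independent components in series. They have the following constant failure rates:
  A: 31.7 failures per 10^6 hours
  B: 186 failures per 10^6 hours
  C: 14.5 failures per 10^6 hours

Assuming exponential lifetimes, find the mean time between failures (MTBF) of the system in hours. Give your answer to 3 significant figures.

4310

Series of exponential components: λ_sys = Σ λ_i
λ_sys = 0.0000317 + 0.000186 + 0.0000145 = 2.3220e-04 /h
MTBF = 1 / λ_sys = 4310 h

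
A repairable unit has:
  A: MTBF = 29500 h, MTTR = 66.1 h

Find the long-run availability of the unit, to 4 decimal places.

A(A) = MTBF/(MTBF+MTTR) = 29500/(29500+66.1) = 0.9978

0.9978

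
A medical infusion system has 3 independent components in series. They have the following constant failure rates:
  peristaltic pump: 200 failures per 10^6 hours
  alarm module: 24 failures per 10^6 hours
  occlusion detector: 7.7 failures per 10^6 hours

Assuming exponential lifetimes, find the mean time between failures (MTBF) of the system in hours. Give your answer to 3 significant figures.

Series of exponential components: λ_sys = Σ λ_i
λ_sys = 0.00020 + 0.000024 + 0.0000077 = 2.3170e-04 /h
MTBF = 1 / λ_sys = 4320 h

4320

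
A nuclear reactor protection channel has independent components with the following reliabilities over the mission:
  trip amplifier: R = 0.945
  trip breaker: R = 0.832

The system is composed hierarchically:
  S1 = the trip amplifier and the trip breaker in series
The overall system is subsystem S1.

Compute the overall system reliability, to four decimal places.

Series (trip amplifier and trip breaker): 0.945000 × 0.832000 = 0.7862

0.7862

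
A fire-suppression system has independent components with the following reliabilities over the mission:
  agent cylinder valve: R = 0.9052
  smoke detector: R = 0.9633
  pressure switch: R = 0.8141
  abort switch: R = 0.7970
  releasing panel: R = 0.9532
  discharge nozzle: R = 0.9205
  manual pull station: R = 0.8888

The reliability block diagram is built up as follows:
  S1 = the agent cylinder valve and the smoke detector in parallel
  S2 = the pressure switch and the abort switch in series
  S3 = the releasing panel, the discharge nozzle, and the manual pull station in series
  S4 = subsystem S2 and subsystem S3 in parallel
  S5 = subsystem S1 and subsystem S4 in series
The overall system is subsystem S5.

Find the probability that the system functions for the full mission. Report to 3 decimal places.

Parallel (agent cylinder valve and smoke detector): 1 − (1 − 0.90520)(1 − 0.96330) = 0.99652
Series (pressure switch and abort switch): 0.81410 × 0.79700 = 0.64884
Series (releasing panel, discharge nozzle, and manual pull station): 0.95320 × 0.92050 × 0.88880 = 0.77985
Parallel ([0.64884] and [0.77985]): 1 − (1 − 0.64884)(1 − 0.77985) = 0.92269
Series ([0.99652] and [0.92269]): 0.99652 × 0.92269 = 0.919

0.919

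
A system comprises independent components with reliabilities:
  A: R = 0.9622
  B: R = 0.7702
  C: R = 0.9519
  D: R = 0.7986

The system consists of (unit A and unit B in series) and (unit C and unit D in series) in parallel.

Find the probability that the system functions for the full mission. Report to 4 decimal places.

Series (A and B): 0.962200 × 0.770200 = 0.741086
Series (C and D): 0.951900 × 0.798600 = 0.760187
Parallel ([0.741086] and [0.760187]): 1 − (1 − 0.741086)(1 − 0.760187) = 0.9379

0.9379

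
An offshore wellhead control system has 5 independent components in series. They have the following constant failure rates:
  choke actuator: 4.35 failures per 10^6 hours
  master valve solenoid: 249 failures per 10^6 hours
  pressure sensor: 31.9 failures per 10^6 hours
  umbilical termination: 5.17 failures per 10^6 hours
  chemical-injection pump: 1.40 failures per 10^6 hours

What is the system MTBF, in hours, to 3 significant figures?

3430

Series of exponential components: λ_sys = Σ λ_i
λ_sys = 0.00000435 + 0.000249 + 0.0000319 + 0.00000517 + 0.00000140 = 2.9182e-04 /h
MTBF = 1 / λ_sys = 3430 h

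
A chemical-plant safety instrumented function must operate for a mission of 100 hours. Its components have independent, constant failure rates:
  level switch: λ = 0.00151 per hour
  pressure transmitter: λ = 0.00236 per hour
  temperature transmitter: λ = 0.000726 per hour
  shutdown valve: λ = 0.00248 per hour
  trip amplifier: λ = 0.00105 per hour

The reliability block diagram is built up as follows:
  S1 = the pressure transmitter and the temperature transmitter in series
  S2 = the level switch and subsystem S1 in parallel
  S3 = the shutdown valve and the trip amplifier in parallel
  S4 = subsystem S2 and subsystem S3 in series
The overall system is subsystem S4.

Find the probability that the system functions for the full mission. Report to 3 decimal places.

R(level switch) = exp(−0.00151 × 100) = 0.85985
R(pressure transmitter) = exp(−0.00236 × 100) = 0.78978
R(temperature transmitter) = exp(−0.000726 × 100) = 0.92997
R(shutdown valve) = exp(−0.00248 × 100) = 0.78036
R(trip amplifier) = exp(−0.00105 × 100) = 0.90032
Series (pressure transmitter and temperature transmitter): 0.78978 × 0.92997 = 0.73447
Parallel (level switch and [0.73447]): 1 − (1 − 0.85985)(1 − 0.73447) = 0.96279
Parallel (shutdown valve and trip amplifier): 1 − (1 − 0.78036)(1 − 0.90032) = 0.97811
Series ([0.96279] and [0.97811]): 0.96279 × 0.97811 = 0.942

0.942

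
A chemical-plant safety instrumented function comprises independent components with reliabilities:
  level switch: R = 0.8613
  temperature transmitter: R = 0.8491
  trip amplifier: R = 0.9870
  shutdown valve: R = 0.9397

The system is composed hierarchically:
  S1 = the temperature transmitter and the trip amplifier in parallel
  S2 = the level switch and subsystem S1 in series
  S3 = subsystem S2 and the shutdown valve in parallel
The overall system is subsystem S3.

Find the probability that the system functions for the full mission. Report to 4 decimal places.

Parallel (temperature transmitter and trip amplifier): 1 − (1 − 0.849100)(1 − 0.987000) = 0.998038
Series (level switch and [0.998038]): 0.861300 × 0.998038 = 0.859610
Parallel ([0.859610] and shutdown valve): 1 − (1 − 0.859610)(1 − 0.939700) = 0.9915

0.9915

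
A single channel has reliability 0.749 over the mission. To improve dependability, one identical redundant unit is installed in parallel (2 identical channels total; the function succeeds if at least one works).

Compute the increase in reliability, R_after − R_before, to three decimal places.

0.188

R_before = 0.749
R_after = 1 − (1 − 0.749)^2 = 0.937
ΔR = 0.937 − 0.749 = 0.188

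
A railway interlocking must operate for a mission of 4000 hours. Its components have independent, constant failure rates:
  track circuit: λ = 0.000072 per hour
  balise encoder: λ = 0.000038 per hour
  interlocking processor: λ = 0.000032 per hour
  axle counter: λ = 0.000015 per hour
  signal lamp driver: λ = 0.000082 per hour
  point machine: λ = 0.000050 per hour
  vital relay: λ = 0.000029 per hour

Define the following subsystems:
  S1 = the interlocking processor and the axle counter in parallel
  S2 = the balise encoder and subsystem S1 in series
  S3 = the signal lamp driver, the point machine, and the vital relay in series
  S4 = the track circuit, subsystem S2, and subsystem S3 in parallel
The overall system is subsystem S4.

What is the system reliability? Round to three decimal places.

R(track circuit) = exp(−0.000072 × 4000) = 0.74976
R(balise encoder) = exp(−0.000038 × 4000) = 0.85899
R(interlocking processor) = exp(−0.000032 × 4000) = 0.87985
R(axle counter) = exp(−0.000015 × 4000) = 0.94176
R(signal lamp driver) = exp(−0.000082 × 4000) = 0.72036
R(point machine) = exp(−0.000050 × 4000) = 0.81873
R(vital relay) = exp(−0.000029 × 4000) = 0.89048
Parallel (interlocking processor and axle counter): 1 − (1 − 0.87985)(1 − 0.94176) = 0.99300
Series (balise encoder and [0.99300]): 0.85899 × 0.99300 = 0.85298
Series (signal lamp driver, point machine, and vital relay): 0.72036 × 0.81873 × 0.89048 = 0.52519
Parallel (track circuit, [0.85298], and [0.52519]): 1 − (1 − 0.74976)(1 − 0.85298)(1 − 0.52519) = 0.983

0.983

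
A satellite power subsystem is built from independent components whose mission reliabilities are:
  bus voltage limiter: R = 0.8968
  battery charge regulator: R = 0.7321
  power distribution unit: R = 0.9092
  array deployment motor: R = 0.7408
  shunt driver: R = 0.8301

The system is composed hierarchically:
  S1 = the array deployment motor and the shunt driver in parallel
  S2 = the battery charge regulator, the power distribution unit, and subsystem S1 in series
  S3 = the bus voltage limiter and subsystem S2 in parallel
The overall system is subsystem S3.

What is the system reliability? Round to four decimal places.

0.9625

Parallel (array deployment motor and shunt driver): 1 − (1 − 0.740800)(1 − 0.830100) = 0.955962
Series (battery charge regulator, power distribution unit, and [0.955962]): 0.732100 × 0.909200 × 0.955962 = 0.636313
Parallel (bus voltage limiter and [0.636313]): 1 − (1 − 0.896800)(1 − 0.636313) = 0.9625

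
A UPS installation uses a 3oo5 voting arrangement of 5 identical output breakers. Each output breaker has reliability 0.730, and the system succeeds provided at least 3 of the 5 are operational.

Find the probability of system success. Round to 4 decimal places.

R = Σ_{i=3}^{5} C(5,i) p^i (1−p)^{5−i} with p = 0.730
C(5,3)·0.730^3·0.270^2 = 0.283593
C(5,4)·0.730^4·0.270^1 = 0.383376
C(5,5)·0.730^5·0.270^0 = 0.207307
Sum = 0.8743

0.8743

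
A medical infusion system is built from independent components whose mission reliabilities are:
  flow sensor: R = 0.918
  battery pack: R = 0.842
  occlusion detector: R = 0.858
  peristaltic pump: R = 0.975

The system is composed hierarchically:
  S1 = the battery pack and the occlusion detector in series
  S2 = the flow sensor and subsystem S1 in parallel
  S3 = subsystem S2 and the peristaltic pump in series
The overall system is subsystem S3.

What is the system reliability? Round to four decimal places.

0.9528

Series (battery pack and occlusion detector): 0.842000 × 0.858000 = 0.722436
Parallel (flow sensor and [0.722436]): 1 − (1 − 0.918000)(1 − 0.722436) = 0.977240
Series ([0.977240] and peristaltic pump): 0.977240 × 0.975000 = 0.9528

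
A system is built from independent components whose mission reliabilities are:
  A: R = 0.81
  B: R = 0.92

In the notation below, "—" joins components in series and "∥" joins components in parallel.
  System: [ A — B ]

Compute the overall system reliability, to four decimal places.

Series (A and B): 0.810000 × 0.920000 = 0.7452

0.7452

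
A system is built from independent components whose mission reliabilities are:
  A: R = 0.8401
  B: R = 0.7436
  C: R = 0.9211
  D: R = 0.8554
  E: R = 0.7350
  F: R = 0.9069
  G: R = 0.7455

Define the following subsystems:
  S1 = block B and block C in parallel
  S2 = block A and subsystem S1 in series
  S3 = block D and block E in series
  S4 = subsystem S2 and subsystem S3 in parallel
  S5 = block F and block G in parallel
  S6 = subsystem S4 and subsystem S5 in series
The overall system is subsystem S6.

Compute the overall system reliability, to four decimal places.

Parallel (B and C): 1 − (1 − 0.743600)(1 − 0.921100) = 0.979770
Series (A and [0.979770]): 0.840100 × 0.979770 = 0.823105
Series (D and E): 0.855400 × 0.735000 = 0.628719
Parallel ([0.823105] and [0.628719]): 1 − (1 − 0.823105)(1 − 0.628719) = 0.934322
Parallel (F and G): 1 − (1 − 0.906900)(1 − 0.745500) = 0.976306
Series ([0.934322] and [0.976306]): 0.934322 × 0.976306 = 0.9122

0.9122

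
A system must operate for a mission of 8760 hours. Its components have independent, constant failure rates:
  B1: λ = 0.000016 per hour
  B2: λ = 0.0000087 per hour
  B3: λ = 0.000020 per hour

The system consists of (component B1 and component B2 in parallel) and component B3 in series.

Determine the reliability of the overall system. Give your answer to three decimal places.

R(B1) = exp(−0.000016 × 8760) = 0.86922
R(B2) = exp(−0.0000087 × 8760) = 0.92662
R(B3) = exp(−0.000020 × 8760) = 0.83929
Parallel (B1 and B2): 1 − (1 − 0.86922)(1 − 0.92662) = 0.99040
Series ([0.99040] and B3): 0.99040 × 0.83929 = 0.831

0.831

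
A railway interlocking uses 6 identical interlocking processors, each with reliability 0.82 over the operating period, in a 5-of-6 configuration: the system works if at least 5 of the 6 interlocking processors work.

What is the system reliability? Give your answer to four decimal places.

R = Σ_{i=5}^{6} C(6,i) p^i (1−p)^{6−i} with p = 0.82
C(6,5)·0.82^5·0.18^1 = 0.400399
C(6,6)·0.82^6·0.18^0 = 0.304007
Sum = 0.7044

0.7044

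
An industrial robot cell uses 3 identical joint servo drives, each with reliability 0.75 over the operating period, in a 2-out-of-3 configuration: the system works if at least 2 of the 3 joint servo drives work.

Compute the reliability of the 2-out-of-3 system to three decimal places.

R = Σ_{i=2}^{3} C(3,i) p^i (1−p)^{3−i} with p = 0.75
C(3,2)·0.75^2·0.25^1 = 0.42188
C(3,3)·0.75^3·0.25^0 = 0.42188
Sum = 0.844

0.844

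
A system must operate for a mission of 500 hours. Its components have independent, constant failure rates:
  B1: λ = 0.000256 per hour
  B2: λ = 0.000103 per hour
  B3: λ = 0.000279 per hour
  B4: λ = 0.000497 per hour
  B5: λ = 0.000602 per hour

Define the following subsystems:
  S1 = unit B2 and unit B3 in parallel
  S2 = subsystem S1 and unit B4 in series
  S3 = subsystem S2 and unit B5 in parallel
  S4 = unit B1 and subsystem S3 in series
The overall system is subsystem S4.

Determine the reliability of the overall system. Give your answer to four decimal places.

0.8284

R(B1) = exp(−0.000256 × 500) = 0.879853
R(B2) = exp(−0.000103 × 500) = 0.949804
R(B3) = exp(−0.000279 × 500) = 0.869793
R(B4) = exp(−0.000497 × 500) = 0.779970
R(B5) = exp(−0.000602 × 500) = 0.740078
Parallel (B2 and B3): 1 − (1 − 0.949804)(1 − 0.869793) = 0.993464
Series ([0.993464] and B4): 0.993464 × 0.779970 = 0.774872
Parallel ([0.774872] and B5): 1 − (1 − 0.774872)(1 − 0.740078) = 0.941484
Series (B1 and [0.941484]): 0.879853 × 0.941484 = 0.8284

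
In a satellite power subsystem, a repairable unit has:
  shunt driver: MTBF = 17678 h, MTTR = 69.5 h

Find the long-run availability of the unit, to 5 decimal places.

A(shunt driver) = MTBF/(MTBF+MTTR) = 17678/(17678+69.5) = 0.99608

0.99608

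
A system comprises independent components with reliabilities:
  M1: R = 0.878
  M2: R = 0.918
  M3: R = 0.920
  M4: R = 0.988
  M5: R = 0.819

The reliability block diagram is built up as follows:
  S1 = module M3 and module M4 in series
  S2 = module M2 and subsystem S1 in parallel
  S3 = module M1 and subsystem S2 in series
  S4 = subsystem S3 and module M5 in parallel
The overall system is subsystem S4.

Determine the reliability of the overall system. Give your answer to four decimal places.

0.9767

Series (M3 and M4): 0.920000 × 0.988000 = 0.908960
Parallel (M2 and [0.908960]): 1 − (1 − 0.918000)(1 − 0.908960) = 0.992535
Series (M1 and [0.992535]): 0.878000 × 0.992535 = 0.871446
Parallel ([0.871446] and M5): 1 − (1 − 0.871446)(1 − 0.819000) = 0.9767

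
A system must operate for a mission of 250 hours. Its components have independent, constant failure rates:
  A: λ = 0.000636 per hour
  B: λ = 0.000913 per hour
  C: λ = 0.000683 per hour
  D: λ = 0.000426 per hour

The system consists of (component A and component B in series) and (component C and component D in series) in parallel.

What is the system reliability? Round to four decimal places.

0.9223

R(A) = exp(−0.000636 × 250) = 0.852996
R(B) = exp(−0.000913 × 250) = 0.795925
R(C) = exp(−0.000683 × 250) = 0.843032
R(D) = exp(−0.000426 × 250) = 0.898975
Series (A and B): 0.852996 × 0.795925 = 0.678921
Series (C and D): 0.843032 × 0.898975 = 0.757865
Parallel ([0.678921] and [0.757865]): 1 − (1 − 0.678921)(1 − 0.757865) = 0.9223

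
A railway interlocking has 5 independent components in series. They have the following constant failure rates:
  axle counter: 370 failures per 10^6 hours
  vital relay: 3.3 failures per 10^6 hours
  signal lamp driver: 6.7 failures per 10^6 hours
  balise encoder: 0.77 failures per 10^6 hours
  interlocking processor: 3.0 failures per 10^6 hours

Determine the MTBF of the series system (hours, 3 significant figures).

2610

Series of exponential components: λ_sys = Σ λ_i
λ_sys = 0.00037 + 0.0000033 + 0.0000067 + 0.00000077 + 0.0000030 = 3.8377e-04 /h
MTBF = 1 / λ_sys = 2610 h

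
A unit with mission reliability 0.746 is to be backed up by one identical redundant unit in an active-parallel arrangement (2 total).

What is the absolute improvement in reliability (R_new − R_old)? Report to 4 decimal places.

0.1895

R_before = 0.746
R_after = 1 − (1 − 0.746)^2 = 0.9355
ΔR = 0.9355 − 0.746 = 0.1895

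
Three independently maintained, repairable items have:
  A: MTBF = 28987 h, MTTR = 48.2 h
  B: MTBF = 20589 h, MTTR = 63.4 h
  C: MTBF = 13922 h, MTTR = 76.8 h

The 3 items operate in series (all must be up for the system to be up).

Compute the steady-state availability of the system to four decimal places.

0.9898

A(A) = MTBF/(MTBF+MTTR) = 28987/(28987+48.2) = 0.998340
A(B) = MTBF/(MTBF+MTTR) = 20589/(20589+63.4) = 0.996930
A(C) = MTBF/(MTBF+MTTR) = 13922/(13922+76.8) = 0.994514
Series availability: 0.998340 × 0.996930 × 0.994514 = 0.9898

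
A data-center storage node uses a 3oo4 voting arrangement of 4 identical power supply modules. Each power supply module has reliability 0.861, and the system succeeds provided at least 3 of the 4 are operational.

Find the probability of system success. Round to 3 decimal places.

0.904

R = Σ_{i=3}^{4} C(4,i) p^i (1−p)^{4−i} with p = 0.861
C(4,3)·0.861^3·0.139^1 = 0.35488
C(4,4)·0.861^4·0.139^0 = 0.54956
Sum = 0.904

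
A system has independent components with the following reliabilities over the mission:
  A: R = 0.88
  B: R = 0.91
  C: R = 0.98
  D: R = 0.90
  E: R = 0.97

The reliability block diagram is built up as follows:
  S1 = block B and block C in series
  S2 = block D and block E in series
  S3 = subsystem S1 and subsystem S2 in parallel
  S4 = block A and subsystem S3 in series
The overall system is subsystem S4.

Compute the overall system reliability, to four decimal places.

0.8679

Series (B and C): 0.910000 × 0.980000 = 0.891800
Series (D and E): 0.900000 × 0.970000 = 0.873000
Parallel ([0.891800] and [0.873000]): 1 − (1 − 0.891800)(1 − 0.873000) = 0.986259
Series (A and [0.986259]): 0.880000 × 0.986259 = 0.8679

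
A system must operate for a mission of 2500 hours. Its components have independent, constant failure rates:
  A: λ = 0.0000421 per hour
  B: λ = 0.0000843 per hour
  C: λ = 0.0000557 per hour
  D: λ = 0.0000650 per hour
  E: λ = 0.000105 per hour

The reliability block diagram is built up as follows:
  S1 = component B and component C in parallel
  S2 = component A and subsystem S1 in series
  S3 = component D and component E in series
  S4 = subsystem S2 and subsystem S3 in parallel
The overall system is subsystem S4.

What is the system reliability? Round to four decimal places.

0.9577

R(A) = exp(−0.0000421 × 2500) = 0.900099
R(B) = exp(−0.0000843 × 2500) = 0.809977
R(C) = exp(−0.0000557 × 2500) = 0.870010
R(D) = exp(−0.0000650 × 2500) = 0.850016
R(E) = exp(−0.000105 × 2500) = 0.769126
Parallel (B and C): 1 − (1 − 0.809977)(1 − 0.870010) = 0.975299
Series (A and [0.975299]): 0.900099 × 0.975299 = 0.877866
Series (D and E): 0.850016 × 0.769126 = 0.653769
Parallel ([0.877866] and [0.653769]): 1 − (1 − 0.877866)(1 − 0.653769) = 0.9577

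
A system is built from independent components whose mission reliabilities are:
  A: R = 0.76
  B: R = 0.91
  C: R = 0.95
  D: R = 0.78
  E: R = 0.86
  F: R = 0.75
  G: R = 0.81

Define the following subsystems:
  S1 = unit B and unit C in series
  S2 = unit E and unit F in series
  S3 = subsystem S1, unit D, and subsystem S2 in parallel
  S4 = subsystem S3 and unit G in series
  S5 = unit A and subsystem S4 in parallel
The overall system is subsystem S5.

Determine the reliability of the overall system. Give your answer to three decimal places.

Series (B and C): 0.91000 × 0.95000 = 0.86450
Series (E and F): 0.86000 × 0.75000 = 0.64500
Parallel ([0.86450], D, and [0.64500]): 1 − (1 − 0.86450)(1 − 0.78000)(1 − 0.64500) = 0.98942
Series ([0.98942] and G): 0.98942 × 0.81000 = 0.80143
Parallel (A and [0.80143]): 1 − (1 − 0.76000)(1 − 0.80143) = 0.952

0.952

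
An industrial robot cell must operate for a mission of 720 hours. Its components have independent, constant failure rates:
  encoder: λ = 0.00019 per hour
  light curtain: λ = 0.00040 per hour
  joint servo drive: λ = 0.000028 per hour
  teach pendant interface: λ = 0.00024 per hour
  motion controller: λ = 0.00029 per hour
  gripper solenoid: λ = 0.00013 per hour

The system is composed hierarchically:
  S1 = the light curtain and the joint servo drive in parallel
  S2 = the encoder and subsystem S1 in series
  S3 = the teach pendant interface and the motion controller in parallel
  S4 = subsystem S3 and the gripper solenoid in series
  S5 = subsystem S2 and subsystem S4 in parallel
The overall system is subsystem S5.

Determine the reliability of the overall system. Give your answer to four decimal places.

0.9846

R(encoder) = exp(−0.00019 × 720) = 0.872145
R(light curtain) = exp(−0.00040 × 720) = 0.749762
R(joint servo drive) = exp(−0.000028 × 720) = 0.980042
R(teach pendant interface) = exp(−0.00024 × 720) = 0.841306
R(motion controller) = exp(−0.00029 × 720) = 0.811558
R(gripper solenoid) = exp(−0.00013 × 720) = 0.910647
Parallel (light curtain and joint servo drive): 1 − (1 − 0.749762)(1 − 0.980042) = 0.995006
Series (encoder and [0.995006]): 0.872145 × 0.995006 = 0.867790
Parallel (teach pendant interface and motion controller): 1 − (1 − 0.841306)(1 − 0.811558) = 0.970095
Series ([0.970095] and gripper solenoid): 0.970095 × 0.910647 = 0.883414
Parallel ([0.867790] and [0.883414]): 1 − (1 − 0.867790)(1 − 0.883414) = 0.9846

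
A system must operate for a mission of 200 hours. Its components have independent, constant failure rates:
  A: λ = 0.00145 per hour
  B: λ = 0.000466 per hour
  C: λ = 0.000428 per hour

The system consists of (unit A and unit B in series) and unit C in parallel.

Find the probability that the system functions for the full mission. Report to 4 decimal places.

0.9739

R(A) = exp(−0.00145 × 200) = 0.748264
R(B) = exp(−0.000466 × 200) = 0.911011
R(C) = exp(−0.000428 × 200) = 0.917961
Series (A and B): 0.748264 × 0.911011 = 0.681677
Parallel ([0.681677] and C): 1 − (1 − 0.681677)(1 − 0.917961) = 0.9739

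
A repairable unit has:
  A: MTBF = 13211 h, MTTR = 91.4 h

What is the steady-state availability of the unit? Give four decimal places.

A(A) = MTBF/(MTBF+MTTR) = 13211/(13211+91.4) = 0.9931

0.9931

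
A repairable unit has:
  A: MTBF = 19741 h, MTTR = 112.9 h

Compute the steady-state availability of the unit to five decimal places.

0.99431

A(A) = MTBF/(MTBF+MTTR) = 19741/(19741+112.9) = 0.99431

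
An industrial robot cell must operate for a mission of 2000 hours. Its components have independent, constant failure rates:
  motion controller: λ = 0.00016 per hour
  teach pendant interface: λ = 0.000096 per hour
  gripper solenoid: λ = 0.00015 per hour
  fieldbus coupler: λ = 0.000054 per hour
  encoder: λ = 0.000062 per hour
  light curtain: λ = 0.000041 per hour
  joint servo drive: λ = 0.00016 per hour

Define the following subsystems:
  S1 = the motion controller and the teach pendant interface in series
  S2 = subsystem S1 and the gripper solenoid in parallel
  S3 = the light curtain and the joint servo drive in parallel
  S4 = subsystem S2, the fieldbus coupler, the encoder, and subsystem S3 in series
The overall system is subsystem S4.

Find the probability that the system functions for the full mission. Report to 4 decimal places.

0.6953

R(motion controller) = exp(−0.00016 × 2000) = 0.726149
R(teach pendant interface) = exp(−0.000096 × 2000) = 0.825307
R(gripper solenoid) = exp(−0.00015 × 2000) = 0.740818
R(fieldbus coupler) = exp(−0.000054 × 2000) = 0.897628
R(encoder) = exp(−0.000062 × 2000) = 0.883380
R(light curtain) = exp(−0.000041 × 2000) = 0.921272
R(joint servo drive) = exp(−0.00016 × 2000) = 0.726149
Series (motion controller and teach pendant interface): 0.726149 × 0.825307 = 0.599296
Parallel ([0.599296] and gripper solenoid): 1 − (1 − 0.599296)(1 − 0.740818) = 0.896145
Parallel (light curtain and joint servo drive): 1 − (1 − 0.921272)(1 − 0.726149) = 0.978440
Series ([0.896145], fieldbus coupler, encoder, and [0.978440]): 0.896145 × 0.897628 × 0.883380 × 0.978440 = 0.6953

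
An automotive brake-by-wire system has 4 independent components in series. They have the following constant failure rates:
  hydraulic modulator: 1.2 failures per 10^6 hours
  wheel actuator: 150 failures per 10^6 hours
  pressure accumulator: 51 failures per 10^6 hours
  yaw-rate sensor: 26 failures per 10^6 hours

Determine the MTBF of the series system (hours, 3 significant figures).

Series of exponential components: λ_sys = Σ λ_i
λ_sys = 0.0000012 + 0.00015 + 0.000051 + 0.000026 = 2.2820e-04 /h
MTBF = 1 / λ_sys = 4380 h

4380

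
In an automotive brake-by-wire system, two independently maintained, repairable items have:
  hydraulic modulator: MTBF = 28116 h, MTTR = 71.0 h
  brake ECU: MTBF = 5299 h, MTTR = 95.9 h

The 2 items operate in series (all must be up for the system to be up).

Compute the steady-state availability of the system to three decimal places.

0.980

A(hydraulic modulator) = MTBF/(MTBF+MTTR) = 28116/(28116+71.0) = 0.997481
A(brake ECU) = MTBF/(MTBF+MTTR) = 5299/(5299+95.9) = 0.982224
Series availability: 0.997481 × 0.982224 = 0.980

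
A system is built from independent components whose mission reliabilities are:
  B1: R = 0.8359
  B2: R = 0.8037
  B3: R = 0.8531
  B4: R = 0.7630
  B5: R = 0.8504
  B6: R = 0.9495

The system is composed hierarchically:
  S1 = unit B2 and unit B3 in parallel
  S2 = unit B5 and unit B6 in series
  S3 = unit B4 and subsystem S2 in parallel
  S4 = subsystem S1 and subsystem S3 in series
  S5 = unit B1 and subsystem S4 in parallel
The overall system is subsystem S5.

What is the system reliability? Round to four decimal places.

0.9880

Parallel (B2 and B3): 1 − (1 − 0.803700)(1 − 0.853100) = 0.971164
Series (B5 and B6): 0.850400 × 0.949500 = 0.807455
Parallel (B4 and [0.807455]): 1 − (1 − 0.763000)(1 − 0.807455) = 0.954367
Series ([0.971164] and [0.954367]): 0.971164 × 0.954367 = 0.926847
Parallel (B1 and [0.926847]): 1 − (1 − 0.835900)(1 − 0.926847) = 0.9880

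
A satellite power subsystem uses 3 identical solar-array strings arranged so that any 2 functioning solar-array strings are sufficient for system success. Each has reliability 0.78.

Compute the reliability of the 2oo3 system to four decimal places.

R = Σ_{i=2}^{3} C(3,i) p^i (1−p)^{3−i} with p = 0.78
C(3,2)·0.78^2·0.22^1 = 0.401544
C(3,3)·0.78^3·0.22^0 = 0.474552
Sum = 0.8761

0.8761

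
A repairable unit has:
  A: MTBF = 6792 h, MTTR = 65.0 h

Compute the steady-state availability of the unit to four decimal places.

0.9905

A(A) = MTBF/(MTBF+MTTR) = 6792/(6792+65.0) = 0.9905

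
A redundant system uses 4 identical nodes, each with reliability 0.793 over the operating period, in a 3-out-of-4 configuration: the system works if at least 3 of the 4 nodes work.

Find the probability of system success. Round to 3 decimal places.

0.808

R = Σ_{i=3}^{4} C(4,i) p^i (1−p)^{4−i} with p = 0.793
C(4,3)·0.793^3·0.207^1 = 0.41290
C(4,4)·0.793^4·0.207^0 = 0.39545
Sum = 0.808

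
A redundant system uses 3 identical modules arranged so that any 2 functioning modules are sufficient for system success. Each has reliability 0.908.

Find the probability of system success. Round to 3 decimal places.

0.976

R = Σ_{i=2}^{3} C(3,i) p^i (1−p)^{3−i} with p = 0.908
C(3,2)·0.908^2·0.092^1 = 0.22755
C(3,3)·0.908^3·0.092^0 = 0.74861
Sum = 0.976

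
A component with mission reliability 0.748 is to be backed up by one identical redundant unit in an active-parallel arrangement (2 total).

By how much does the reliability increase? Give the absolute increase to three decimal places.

0.188

R_before = 0.748
R_after = 1 − (1 − 0.748)^2 = 0.936
ΔR = 0.936 − 0.748 = 0.188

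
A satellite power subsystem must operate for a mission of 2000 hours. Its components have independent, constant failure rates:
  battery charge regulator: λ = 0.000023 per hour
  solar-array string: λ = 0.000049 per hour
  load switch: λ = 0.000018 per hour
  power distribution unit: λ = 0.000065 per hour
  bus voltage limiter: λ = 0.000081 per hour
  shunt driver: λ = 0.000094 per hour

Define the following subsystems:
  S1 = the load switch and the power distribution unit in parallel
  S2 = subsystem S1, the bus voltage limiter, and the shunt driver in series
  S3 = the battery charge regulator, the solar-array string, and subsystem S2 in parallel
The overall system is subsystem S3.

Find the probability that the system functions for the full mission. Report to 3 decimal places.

R(battery charge regulator) = exp(−0.000023 × 2000) = 0.95504
R(solar-array string) = exp(−0.000049 × 2000) = 0.90665
R(load switch) = exp(−0.000018 × 2000) = 0.96464
R(power distribution unit) = exp(−0.000065 × 2000) = 0.87810
R(bus voltage limiter) = exp(−0.000081 × 2000) = 0.85044
R(shunt driver) = exp(−0.000094 × 2000) = 0.82861
Parallel (load switch and power distribution unit): 1 − (1 − 0.96464)(1 − 0.87810) = 0.99569
Series ([0.99569], bus voltage limiter, and shunt driver): 0.99569 × 0.85044 × 0.82861 = 0.70165
Parallel (battery charge regulator, solar-array string, and [0.70165]): 1 − (1 − 0.95504)(1 − 0.90665)(1 − 0.70165) = 0.999

0.999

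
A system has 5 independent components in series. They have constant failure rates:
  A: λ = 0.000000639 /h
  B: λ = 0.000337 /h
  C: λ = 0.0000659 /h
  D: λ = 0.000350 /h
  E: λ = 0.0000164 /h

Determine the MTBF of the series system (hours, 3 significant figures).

Series of exponential components: λ_sys = Σ λ_i
λ_sys = 0.000000639 + 0.000337 + 0.0000659 + 0.000350 + 0.0000164 = 7.6994e-04 /h
MTBF = 1 / λ_sys = 1300 h

1300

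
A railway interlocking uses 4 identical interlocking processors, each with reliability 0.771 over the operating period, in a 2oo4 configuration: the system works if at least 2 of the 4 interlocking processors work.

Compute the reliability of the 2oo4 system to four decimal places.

R = Σ_{i=2}^{4} C(4,i) p^i (1−p)^{4−i} with p = 0.771
C(4,2)·0.771^2·0.229^2 = 0.187038
C(4,3)·0.771^3·0.229^1 = 0.419816
C(4,4)·0.771^4·0.229^0 = 0.353360
Sum = 0.9602

0.9602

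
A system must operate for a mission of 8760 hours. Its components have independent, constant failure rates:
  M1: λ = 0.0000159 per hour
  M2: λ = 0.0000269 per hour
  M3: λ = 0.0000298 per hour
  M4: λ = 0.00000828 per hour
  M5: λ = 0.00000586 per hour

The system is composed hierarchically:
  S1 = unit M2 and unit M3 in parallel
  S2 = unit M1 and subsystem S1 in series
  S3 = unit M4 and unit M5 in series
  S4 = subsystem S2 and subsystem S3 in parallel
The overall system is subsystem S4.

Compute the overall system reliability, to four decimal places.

R(M1) = exp(−0.0000159 × 8760) = 0.869981
R(M2) = exp(−0.0000269 × 8760) = 0.790062
R(M3) = exp(−0.0000298 × 8760) = 0.770244
R(M4) = exp(−0.00000828 × 8760) = 0.930035
R(M5) = exp(−0.00000586 × 8760) = 0.949962
Parallel (M2 and M3): 1 − (1 − 0.790062)(1 − 0.770244) = 0.951765
Series (M1 and [0.951765]): 0.869981 × 0.951765 = 0.828017
Series (M4 and M5): 0.930035 × 0.949962 = 0.883498
Parallel ([0.828017] and [0.883498]): 1 − (1 − 0.828017)(1 − 0.883498) = 0.9800

0.9800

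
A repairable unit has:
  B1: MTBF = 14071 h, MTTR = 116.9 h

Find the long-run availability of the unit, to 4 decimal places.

0.9918

A(B1) = MTBF/(MTBF+MTTR) = 14071/(14071+116.9) = 0.9918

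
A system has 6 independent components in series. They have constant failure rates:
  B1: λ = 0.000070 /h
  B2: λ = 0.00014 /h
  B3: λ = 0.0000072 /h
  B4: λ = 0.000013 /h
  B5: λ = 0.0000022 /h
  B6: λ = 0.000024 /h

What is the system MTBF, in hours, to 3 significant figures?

Series of exponential components: λ_sys = Σ λ_i
λ_sys = 0.000070 + 0.00014 + 0.0000072 + 0.000013 + 0.0000022 + 0.000024 = 2.5640e-04 /h
MTBF = 1 / λ_sys = 3900 h

3900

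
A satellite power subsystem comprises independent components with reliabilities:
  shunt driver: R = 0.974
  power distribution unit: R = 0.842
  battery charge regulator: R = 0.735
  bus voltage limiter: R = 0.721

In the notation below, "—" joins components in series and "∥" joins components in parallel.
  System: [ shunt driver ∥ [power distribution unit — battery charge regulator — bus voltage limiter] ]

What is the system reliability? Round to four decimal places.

Series (power distribution unit, battery charge regulator, and bus voltage limiter): 0.842000 × 0.735000 × 0.721000 = 0.446205
Parallel (shunt driver and [0.446205]): 1 − (1 − 0.974000)(1 − 0.446205) = 0.9856

0.9856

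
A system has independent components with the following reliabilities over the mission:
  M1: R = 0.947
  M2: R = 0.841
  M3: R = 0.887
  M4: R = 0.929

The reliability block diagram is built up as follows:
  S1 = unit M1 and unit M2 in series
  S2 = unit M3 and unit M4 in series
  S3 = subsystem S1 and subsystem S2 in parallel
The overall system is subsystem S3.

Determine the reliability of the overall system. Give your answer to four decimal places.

Series (M1 and M2): 0.947000 × 0.841000 = 0.796427
Series (M3 and M4): 0.887000 × 0.929000 = 0.824023
Parallel ([0.796427] and [0.824023]): 1 − (1 − 0.796427)(1 − 0.824023) = 0.9642

0.9642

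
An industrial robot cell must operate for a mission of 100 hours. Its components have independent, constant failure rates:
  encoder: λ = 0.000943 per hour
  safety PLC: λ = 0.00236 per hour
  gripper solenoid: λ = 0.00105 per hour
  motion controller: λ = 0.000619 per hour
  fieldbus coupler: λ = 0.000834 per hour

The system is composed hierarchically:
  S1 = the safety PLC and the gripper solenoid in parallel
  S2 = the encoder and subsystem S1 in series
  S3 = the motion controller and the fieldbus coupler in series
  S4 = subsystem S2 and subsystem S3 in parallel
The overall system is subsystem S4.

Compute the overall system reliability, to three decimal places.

R(encoder) = exp(−0.000943 × 100) = 0.91001
R(safety PLC) = exp(−0.00236 × 100) = 0.78978
R(gripper solenoid) = exp(−0.00105 × 100) = 0.90032
R(motion controller) = exp(−0.000619 × 100) = 0.93998
R(fieldbus coupler) = exp(−0.000834 × 100) = 0.91998
Parallel (safety PLC and gripper solenoid): 1 − (1 − 0.78978)(1 − 0.90032) = 0.97905
Series (encoder and [0.97905]): 0.91001 × 0.97905 = 0.89095
Series (motion controller and fieldbus coupler): 0.93998 × 0.91998 = 0.86476
Parallel ([0.89095] and [0.86476]): 1 − (1 − 0.89095)(1 − 0.86476) = 0.985

0.985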